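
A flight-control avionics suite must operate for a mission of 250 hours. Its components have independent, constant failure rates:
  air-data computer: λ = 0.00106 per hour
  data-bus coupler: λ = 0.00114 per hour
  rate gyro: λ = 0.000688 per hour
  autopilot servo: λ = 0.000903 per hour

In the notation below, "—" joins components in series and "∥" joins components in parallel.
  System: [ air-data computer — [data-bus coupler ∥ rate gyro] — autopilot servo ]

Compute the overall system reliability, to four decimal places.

R(air-data computer) = exp(−0.00106 × 250) = 0.767206
R(data-bus coupler) = exp(−0.00114 × 250) = 0.752014
R(rate gyro) = exp(−0.000688 × 250) = 0.841979
R(autopilot servo) = exp(−0.000903 × 250) = 0.797918
Parallel (data-bus coupler and rate gyro): 1 − (1 − 0.752014)(1 − 0.841979) = 0.960813
Series (air-data computer, [0.960813], and autopilot servo): 0.767206 × 0.960813 × 0.797918 = 0.5882

0.5882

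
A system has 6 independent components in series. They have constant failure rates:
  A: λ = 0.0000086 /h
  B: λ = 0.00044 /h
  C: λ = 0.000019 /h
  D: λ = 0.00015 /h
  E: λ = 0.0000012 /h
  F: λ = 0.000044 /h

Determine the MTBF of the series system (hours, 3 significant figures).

1510

Series of exponential components: λ_sys = Σ λ_i
λ_sys = 0.0000086 + 0.00044 + 0.000019 + 0.00015 + 0.0000012 + 0.000044 = 6.6280e-04 /h
MTBF = 1 / λ_sys = 1510 h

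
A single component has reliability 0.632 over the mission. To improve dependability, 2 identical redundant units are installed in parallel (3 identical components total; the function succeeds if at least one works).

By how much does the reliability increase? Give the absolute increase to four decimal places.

0.3182

R_before = 0.632
R_after = 1 − (1 − 0.632)^3 = 0.9502
ΔR = 0.9502 − 0.632 = 0.3182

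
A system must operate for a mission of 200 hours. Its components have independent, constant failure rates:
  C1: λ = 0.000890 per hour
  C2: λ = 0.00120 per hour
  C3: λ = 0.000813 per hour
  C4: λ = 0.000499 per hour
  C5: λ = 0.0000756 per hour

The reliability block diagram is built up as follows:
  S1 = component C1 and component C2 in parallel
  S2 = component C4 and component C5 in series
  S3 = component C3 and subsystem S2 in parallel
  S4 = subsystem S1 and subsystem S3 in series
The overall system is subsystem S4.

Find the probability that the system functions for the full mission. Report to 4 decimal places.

0.9495

R(C1) = exp(−0.000890 × 200) = 0.836942
R(C2) = exp(−0.00120 × 200) = 0.786628
R(C3) = exp(−0.000813 × 200) = 0.849931
R(C4) = exp(−0.000499 × 200) = 0.905018
R(C5) = exp(−0.0000756 × 200) = 0.984994
Parallel (C1 and C2): 1 − (1 − 0.836942)(1 − 0.786628) = 0.965208
Series (C4 and C5): 0.905018 × 0.984994 = 0.891437
Parallel (C3 and [0.891437]): 1 − (1 − 0.849931)(1 − 0.891437) = 0.983708
Series ([0.965208] and [0.983708]): 0.965208 × 0.983708 = 0.9495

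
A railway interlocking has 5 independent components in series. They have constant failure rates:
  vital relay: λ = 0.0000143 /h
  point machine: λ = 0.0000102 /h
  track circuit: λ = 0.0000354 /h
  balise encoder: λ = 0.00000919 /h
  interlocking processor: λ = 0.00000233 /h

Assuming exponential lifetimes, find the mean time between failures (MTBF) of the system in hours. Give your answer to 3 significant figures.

14000

Series of exponential components: λ_sys = Σ λ_i
λ_sys = 0.0000143 + 0.0000102 + 0.0000354 + 0.00000919 + 0.00000233 = 7.1420e-05 /h
MTBF = 1 / λ_sys = 14000 h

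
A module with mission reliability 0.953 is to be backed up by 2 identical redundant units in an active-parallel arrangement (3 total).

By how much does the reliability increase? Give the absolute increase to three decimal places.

0.047

R_before = 0.953
R_after = 1 − (1 − 0.953)^3 = 1.000
ΔR = 1.000 − 0.953 = 0.047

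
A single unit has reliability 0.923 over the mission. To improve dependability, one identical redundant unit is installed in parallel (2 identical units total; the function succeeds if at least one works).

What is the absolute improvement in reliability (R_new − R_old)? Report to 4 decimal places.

R_before = 0.923
R_after = 1 − (1 − 0.923)^2 = 0.9941
ΔR = 0.9941 − 0.923 = 0.0711

0.0711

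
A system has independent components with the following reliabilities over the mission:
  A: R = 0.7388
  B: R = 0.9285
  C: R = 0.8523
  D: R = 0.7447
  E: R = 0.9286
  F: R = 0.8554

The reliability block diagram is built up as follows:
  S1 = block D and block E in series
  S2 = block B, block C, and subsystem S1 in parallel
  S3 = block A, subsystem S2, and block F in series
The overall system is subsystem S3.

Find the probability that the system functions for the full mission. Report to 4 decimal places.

Series (D and E): 0.744700 × 0.928600 = 0.691528
Parallel (B, C, and [0.691528]): 1 − (1 − 0.928500)(1 − 0.852300)(1 − 0.691528) = 0.996742
Series (A, [0.996742], and F): 0.738800 × 0.996742 × 0.855400 = 0.6299

0.6299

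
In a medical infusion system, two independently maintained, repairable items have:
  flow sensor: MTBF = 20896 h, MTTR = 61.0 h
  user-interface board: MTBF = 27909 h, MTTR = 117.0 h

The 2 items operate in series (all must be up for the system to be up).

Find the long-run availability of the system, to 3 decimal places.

A(flow sensor) = MTBF/(MTBF+MTTR) = 20896/(20896+61.0) = 0.997089
A(user-interface board) = MTBF/(MTBF+MTTR) = 27909/(27909+117.0) = 0.995825
Series availability: 0.997089 × 0.995825 = 0.993

0.993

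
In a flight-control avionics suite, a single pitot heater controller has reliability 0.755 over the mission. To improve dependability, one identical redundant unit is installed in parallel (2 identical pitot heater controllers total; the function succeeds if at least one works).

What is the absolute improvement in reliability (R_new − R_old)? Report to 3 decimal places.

R_before = 0.755
R_after = 1 − (1 − 0.755)^2 = 0.940
ΔR = 0.940 − 0.755 = 0.185

0.185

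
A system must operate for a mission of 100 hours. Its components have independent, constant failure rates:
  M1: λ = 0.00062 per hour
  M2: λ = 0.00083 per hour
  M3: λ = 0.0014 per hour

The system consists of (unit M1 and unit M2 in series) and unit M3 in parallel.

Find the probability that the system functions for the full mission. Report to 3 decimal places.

R(M1) = exp(−0.00062 × 100) = 0.93988
R(M2) = exp(−0.00083 × 100) = 0.92035
R(M3) = exp(−0.0014 × 100) = 0.86936
Series (M1 and M2): 0.93988 × 0.92035 = 0.86502
Parallel ([0.86502] and M3): 1 − (1 − 0.86502)(1 − 0.86936) = 0.982

0.982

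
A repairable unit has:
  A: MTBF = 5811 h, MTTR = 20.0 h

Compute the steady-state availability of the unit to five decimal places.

A(A) = MTBF/(MTBF+MTTR) = 5811/(5811+20.0) = 0.99657

0.99657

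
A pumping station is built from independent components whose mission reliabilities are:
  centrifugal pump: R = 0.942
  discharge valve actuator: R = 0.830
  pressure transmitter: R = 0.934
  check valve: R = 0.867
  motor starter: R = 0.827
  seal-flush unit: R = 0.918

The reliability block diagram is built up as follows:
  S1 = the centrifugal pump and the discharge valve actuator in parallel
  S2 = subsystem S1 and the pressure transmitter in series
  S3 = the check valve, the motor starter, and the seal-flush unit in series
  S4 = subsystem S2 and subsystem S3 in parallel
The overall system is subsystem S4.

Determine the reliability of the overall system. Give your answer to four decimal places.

Parallel (centrifugal pump and discharge valve actuator): 1 − (1 − 0.942000)(1 − 0.830000) = 0.990140
Series ([0.990140] and pressure transmitter): 0.990140 × 0.934000 = 0.924791
Series (check valve, motor starter, and seal-flush unit): 0.867000 × 0.827000 × 0.918000 = 0.658214
Parallel ([0.924791] and [0.658214]): 1 − (1 − 0.924791)(1 − 0.658214) = 0.9743

0.9743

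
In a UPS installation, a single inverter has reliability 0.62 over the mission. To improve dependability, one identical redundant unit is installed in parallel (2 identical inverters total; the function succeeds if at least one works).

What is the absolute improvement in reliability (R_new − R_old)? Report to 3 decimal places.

0.236

R_before = 0.62
R_after = 1 − (1 − 0.62)^2 = 0.856
ΔR = 0.856 − 0.62 = 0.236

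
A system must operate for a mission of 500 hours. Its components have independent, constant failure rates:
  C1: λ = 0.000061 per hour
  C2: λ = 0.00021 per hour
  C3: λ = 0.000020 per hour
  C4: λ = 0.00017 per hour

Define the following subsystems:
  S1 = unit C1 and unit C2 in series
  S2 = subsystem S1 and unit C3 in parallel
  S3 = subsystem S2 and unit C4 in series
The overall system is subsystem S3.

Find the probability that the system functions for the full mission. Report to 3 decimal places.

0.917

R(C1) = exp(−0.000061 × 500) = 0.96996
R(C2) = exp(−0.00021 × 500) = 0.90032
R(C3) = exp(−0.000020 × 500) = 0.99005
R(C4) = exp(−0.00017 × 500) = 0.91851
Series (C1 and C2): 0.96996 × 0.90032 = 0.87327
Parallel ([0.87327] and C3): 1 − (1 − 0.87327)(1 − 0.99005) = 0.99874
Series ([0.99874] and C4): 0.99874 × 0.91851 = 0.917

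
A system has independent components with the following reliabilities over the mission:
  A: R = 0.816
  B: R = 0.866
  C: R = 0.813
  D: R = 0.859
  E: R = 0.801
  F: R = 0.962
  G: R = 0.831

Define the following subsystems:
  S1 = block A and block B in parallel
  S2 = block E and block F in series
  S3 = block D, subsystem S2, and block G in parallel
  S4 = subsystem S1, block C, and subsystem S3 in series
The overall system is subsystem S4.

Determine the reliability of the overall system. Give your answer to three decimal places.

0.789

Parallel (A and B): 1 − (1 − 0.81600)(1 − 0.86600) = 0.97534
Series (E and F): 0.80100 × 0.96200 = 0.77056
Parallel (D, [0.77056], and G): 1 − (1 − 0.85900)(1 − 0.77056)(1 − 0.83100) = 0.99453
Series ([0.97534], C, and [0.99453]): 0.97534 × 0.81300 × 0.99453 = 0.789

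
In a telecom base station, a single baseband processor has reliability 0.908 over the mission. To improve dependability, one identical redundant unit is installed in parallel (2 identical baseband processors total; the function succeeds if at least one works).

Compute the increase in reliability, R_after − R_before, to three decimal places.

R_before = 0.908
R_after = 1 − (1 − 0.908)^2 = 0.992
ΔR = 0.992 − 0.908 = 0.084

0.084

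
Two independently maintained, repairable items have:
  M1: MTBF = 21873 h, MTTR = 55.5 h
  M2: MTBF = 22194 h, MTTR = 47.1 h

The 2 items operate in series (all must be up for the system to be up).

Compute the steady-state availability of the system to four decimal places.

A(M1) = MTBF/(MTBF+MTTR) = 21873/(21873+55.5) = 0.997469
A(M2) = MTBF/(MTBF+MTTR) = 22194/(22194+47.1) = 0.997882
Series availability: 0.997469 × 0.997882 = 0.9954

0.9954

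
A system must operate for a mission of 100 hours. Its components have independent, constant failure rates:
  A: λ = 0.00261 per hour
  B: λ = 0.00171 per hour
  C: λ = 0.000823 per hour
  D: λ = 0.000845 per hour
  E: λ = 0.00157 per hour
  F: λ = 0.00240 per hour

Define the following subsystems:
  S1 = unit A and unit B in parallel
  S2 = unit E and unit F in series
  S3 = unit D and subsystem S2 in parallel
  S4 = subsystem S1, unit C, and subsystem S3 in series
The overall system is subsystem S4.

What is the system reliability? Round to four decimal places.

0.8642

R(A) = exp(−0.00261 × 100) = 0.770281
R(B) = exp(−0.00171 × 100) = 0.842822
R(C) = exp(−0.000823 × 100) = 0.920996
R(D) = exp(−0.000845 × 100) = 0.918972
R(E) = exp(−0.00157 × 100) = 0.854704
R(F) = exp(−0.00240 × 100) = 0.786628
Parallel (A and B): 1 − (1 − 0.770281)(1 − 0.842822) = 0.963893
Series (E and F): 0.854704 × 0.786628 = 0.672334
Parallel (D and [0.672334]): 1 − (1 − 0.918972)(1 − 0.672334) = 0.973450
Series ([0.963893], C, and [0.973450]): 0.963893 × 0.920996 × 0.973450 = 0.8642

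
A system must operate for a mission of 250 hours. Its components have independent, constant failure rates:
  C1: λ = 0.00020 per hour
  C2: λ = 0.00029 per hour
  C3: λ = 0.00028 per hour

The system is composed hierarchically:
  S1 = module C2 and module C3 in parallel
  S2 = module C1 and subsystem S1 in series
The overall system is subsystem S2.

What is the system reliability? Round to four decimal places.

0.9467

R(C1) = exp(−0.00020 × 250) = 0.951229
R(C2) = exp(−0.00029 × 250) = 0.930066
R(C3) = exp(−0.00028 × 250) = 0.932394
Parallel (C2 and C3): 1 − (1 − 0.930066)(1 − 0.932394) = 0.995272
Series (C1 and [0.995272]): 0.951229 × 0.995272 = 0.9467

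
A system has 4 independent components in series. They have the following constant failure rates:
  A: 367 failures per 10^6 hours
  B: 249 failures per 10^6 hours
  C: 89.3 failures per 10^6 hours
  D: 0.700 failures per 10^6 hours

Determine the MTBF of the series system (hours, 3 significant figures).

1420

Series of exponential components: λ_sys = Σ λ_i
λ_sys = 0.000367 + 0.000249 + 0.0000893 + 0.000000700 = 7.0600e-04 /h
MTBF = 1 / λ_sys = 1420 h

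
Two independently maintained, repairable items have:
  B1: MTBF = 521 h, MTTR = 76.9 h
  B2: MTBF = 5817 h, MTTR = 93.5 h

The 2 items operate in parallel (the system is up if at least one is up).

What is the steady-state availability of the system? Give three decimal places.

A(B1) = MTBF/(MTBF+MTTR) = 521/(521+76.9) = 0.871383
A(B2) = MTBF/(MTBF+MTTR) = 5817/(5817+93.5) = 0.984181
Parallel availability: 1 − (1 − 0.871383)(1 − 0.984181) = 0.998

0.998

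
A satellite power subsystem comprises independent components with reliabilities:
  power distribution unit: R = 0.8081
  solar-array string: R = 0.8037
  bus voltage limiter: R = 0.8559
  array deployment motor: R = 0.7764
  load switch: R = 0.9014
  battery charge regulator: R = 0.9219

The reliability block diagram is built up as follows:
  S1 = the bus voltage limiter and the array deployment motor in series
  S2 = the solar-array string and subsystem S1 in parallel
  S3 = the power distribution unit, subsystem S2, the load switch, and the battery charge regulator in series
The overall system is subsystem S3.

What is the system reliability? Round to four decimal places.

Series (bus voltage limiter and array deployment motor): 0.855900 × 0.776400 = 0.664521
Parallel (solar-array string and [0.664521]): 1 − (1 − 0.803700)(1 − 0.664521) = 0.934145
Series (power distribution unit, [0.934145], load switch, and battery charge regulator): 0.808100 × 0.934145 × 0.901400 × 0.921900 = 0.6273

0.6273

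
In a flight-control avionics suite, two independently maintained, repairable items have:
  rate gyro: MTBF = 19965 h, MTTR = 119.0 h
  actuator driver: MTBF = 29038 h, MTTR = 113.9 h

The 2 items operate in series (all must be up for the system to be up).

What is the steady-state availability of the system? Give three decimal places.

A(rate gyro) = MTBF/(MTBF+MTTR) = 19965/(19965+119.0) = 0.994075
A(actuator driver) = MTBF/(MTBF+MTTR) = 29038/(29038+113.9) = 0.996093
Series availability: 0.994075 × 0.996093 = 0.990

0.990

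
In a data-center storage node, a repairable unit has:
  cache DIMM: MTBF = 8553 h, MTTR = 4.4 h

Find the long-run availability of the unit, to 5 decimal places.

0.99949

A(cache DIMM) = MTBF/(MTBF+MTTR) = 8553/(8553+4.4) = 0.99949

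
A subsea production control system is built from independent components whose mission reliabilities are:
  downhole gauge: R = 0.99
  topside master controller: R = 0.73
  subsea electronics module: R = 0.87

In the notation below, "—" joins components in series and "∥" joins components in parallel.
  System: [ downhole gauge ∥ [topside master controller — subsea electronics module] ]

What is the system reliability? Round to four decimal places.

0.9964

Series (topside master controller and subsea electronics module): 0.730000 × 0.870000 = 0.635100
Parallel (downhole gauge and [0.635100]): 1 − (1 − 0.990000)(1 − 0.635100) = 0.9964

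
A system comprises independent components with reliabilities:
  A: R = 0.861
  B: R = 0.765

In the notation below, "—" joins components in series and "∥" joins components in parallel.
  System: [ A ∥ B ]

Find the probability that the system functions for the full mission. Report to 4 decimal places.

0.9673

Parallel (A and B): 1 − (1 − 0.861000)(1 − 0.765000) = 0.9673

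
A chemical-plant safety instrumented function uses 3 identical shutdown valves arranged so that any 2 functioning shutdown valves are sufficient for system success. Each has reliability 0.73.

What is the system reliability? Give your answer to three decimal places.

R = Σ_{i=2}^{3} C(3,i) p^i (1−p)^{3−i} with p = 0.73
C(3,2)·0.73^2·0.27^1 = 0.43165
C(3,3)·0.73^3·0.27^0 = 0.38902
Sum = 0.821

0.821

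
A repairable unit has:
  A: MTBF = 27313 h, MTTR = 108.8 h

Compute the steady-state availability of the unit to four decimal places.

0.9960

A(A) = MTBF/(MTBF+MTTR) = 27313/(27313+108.8) = 0.9960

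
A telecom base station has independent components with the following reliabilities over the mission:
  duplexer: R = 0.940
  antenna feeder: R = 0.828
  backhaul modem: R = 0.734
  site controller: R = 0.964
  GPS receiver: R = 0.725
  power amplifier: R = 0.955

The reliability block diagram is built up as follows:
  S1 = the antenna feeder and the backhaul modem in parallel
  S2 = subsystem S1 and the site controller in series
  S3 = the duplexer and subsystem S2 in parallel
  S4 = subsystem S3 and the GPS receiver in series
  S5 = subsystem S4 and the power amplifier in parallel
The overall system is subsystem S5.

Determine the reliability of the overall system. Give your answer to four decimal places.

Parallel (antenna feeder and backhaul modem): 1 − (1 − 0.828000)(1 − 0.734000) = 0.954248
Series ([0.954248] and site controller): 0.954248 × 0.964000 = 0.919895
Parallel (duplexer and [0.919895]): 1 − (1 − 0.940000)(1 − 0.919895) = 0.995194
Series ([0.995194] and GPS receiver): 0.995194 × 0.725000 = 0.721516
Parallel ([0.721516] and power amplifier): 1 − (1 − 0.721516)(1 − 0.955000) = 0.9875

0.9875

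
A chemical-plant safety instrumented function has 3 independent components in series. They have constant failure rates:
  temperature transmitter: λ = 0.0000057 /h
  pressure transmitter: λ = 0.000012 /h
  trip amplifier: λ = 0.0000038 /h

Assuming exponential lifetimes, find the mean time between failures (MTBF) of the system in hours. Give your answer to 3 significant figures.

Series of exponential components: λ_sys = Σ λ_i
λ_sys = 0.0000057 + 0.000012 + 0.0000038 = 2.1500e-05 /h
MTBF = 1 / λ_sys = 46500 h

46500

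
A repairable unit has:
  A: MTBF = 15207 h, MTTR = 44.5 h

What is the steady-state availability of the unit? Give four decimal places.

A(A) = MTBF/(MTBF+MTTR) = 15207/(15207+44.5) = 0.9971

0.9971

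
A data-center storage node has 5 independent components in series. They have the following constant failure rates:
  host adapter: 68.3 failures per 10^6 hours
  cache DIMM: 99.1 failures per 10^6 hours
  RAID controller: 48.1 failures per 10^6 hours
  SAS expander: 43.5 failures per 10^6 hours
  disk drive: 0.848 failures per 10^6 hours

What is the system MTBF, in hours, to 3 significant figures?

Series of exponential components: λ_sys = Σ λ_i
λ_sys = 0.0000683 + 0.0000991 + 0.0000481 + 0.0000435 + 0.000000848 = 2.5985e-04 /h
MTBF = 1 / λ_sys = 3850 h

3850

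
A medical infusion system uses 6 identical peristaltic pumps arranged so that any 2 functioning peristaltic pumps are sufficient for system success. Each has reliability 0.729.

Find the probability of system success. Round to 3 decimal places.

0.993

R = Σ_{i=2}^{6} C(6,i) p^i (1−p)^{6−i} with p = 0.729
C(6,2)·0.729^2·0.271^4 = 0.04300
C(6,3)·0.729^3·0.271^3 = 0.15421
C(6,4)·0.729^4·0.271^2 = 0.31113
C(6,5)·0.729^5·0.271^1 = 0.33478
C(6,6)·0.729^6·0.271^0 = 0.15009
Sum = 0.993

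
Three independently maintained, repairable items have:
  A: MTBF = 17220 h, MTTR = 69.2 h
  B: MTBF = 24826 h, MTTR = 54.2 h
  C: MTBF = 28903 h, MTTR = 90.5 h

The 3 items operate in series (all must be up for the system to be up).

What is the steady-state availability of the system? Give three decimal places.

0.991

A(A) = MTBF/(MTBF+MTTR) = 17220/(17220+69.2) = 0.995998
A(B) = MTBF/(MTBF+MTTR) = 24826/(24826+54.2) = 0.997822
A(C) = MTBF/(MTBF+MTTR) = 28903/(28903+90.5) = 0.996879
Series availability: 0.995998 × 0.997822 × 0.996879 = 0.991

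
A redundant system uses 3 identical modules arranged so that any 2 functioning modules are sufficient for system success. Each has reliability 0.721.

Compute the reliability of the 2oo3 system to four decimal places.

R = Σ_{i=2}^{3} C(3,i) p^i (1−p)^{3−i} with p = 0.721
C(3,2)·0.721^2·0.279^1 = 0.435107
C(3,3)·0.721^3·0.279^0 = 0.374805
Sum = 0.8099

0.8099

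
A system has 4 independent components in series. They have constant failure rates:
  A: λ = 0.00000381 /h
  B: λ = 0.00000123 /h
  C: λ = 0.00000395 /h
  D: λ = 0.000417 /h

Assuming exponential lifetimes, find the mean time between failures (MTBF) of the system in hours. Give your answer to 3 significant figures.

Series of exponential components: λ_sys = Σ λ_i
λ_sys = 0.00000381 + 0.00000123 + 0.00000395 + 0.000417 = 4.2599e-04 /h
MTBF = 1 / λ_sys = 2350 h

2350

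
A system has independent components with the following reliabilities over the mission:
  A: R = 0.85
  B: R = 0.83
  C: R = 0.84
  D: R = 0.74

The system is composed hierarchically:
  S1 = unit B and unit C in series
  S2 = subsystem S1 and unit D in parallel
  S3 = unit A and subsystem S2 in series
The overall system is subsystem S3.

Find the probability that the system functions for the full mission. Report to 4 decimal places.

0.7831

Series (B and C): 0.830000 × 0.840000 = 0.697200
Parallel ([0.697200] and D): 1 − (1 − 0.697200)(1 − 0.740000) = 0.921272
Series (A and [0.921272]): 0.850000 × 0.921272 = 0.7831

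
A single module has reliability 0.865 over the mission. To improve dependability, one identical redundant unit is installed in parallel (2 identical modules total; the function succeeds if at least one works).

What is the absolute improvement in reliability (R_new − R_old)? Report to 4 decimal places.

R_before = 0.865
R_after = 1 − (1 − 0.865)^2 = 0.9818
ΔR = 0.9818 − 0.865 = 0.1168

0.1168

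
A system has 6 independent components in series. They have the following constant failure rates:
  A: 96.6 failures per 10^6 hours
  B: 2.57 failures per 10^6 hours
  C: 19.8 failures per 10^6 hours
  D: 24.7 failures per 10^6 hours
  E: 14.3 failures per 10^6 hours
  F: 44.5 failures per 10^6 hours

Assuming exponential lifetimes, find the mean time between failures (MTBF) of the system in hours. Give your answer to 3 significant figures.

4940

Series of exponential components: λ_sys = Σ λ_i
λ_sys = 0.0000966 + 0.00000257 + 0.0000198 + 0.0000247 + 0.0000143 + 0.0000445 = 2.0247e-04 /h
MTBF = 1 / λ_sys = 4940 h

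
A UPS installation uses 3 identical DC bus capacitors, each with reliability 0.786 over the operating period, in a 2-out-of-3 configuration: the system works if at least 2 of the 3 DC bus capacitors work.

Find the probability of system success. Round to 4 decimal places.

R = Σ_{i=2}^{3} C(3,i) p^i (1−p)^{3−i} with p = 0.786
C(3,2)·0.786^2·0.214^1 = 0.396625
C(3,3)·0.786^3·0.214^0 = 0.485588
Sum = 0.8822

0.8822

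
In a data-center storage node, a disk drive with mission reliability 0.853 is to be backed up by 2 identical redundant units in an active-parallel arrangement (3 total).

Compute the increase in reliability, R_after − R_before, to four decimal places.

0.1438

R_before = 0.853
R_after = 1 − (1 − 0.853)^3 = 0.9968
ΔR = 0.9968 − 0.853 = 0.1438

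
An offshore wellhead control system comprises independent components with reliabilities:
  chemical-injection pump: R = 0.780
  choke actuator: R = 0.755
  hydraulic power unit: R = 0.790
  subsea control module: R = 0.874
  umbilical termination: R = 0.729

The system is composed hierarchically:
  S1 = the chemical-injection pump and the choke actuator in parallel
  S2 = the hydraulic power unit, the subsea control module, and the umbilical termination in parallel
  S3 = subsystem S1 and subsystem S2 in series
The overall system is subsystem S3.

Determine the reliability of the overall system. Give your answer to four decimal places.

Parallel (chemical-injection pump and choke actuator): 1 − (1 − 0.780000)(1 − 0.755000) = 0.946100
Parallel (hydraulic power unit, subsea control module, and umbilical termination): 1 − (1 − 0.790000)(1 − 0.874000)(1 − 0.729000) = 0.992829
Series ([0.946100] and [0.992829]): 0.946100 × 0.992829 = 0.9393

0.9393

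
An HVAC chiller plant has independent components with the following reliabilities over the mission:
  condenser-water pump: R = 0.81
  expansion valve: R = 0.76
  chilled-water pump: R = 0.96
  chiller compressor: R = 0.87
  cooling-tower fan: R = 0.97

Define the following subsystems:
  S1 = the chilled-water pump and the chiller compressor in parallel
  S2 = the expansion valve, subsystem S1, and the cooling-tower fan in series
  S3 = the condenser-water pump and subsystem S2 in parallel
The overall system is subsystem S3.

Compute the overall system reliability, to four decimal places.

0.9493

Parallel (chilled-water pump and chiller compressor): 1 − (1 − 0.960000)(1 − 0.870000) = 0.994800
Series (expansion valve, [0.994800], and cooling-tower fan): 0.760000 × 0.994800 × 0.970000 = 0.733367
Parallel (condenser-water pump and [0.733367]): 1 − (1 − 0.810000)(1 − 0.733367) = 0.9493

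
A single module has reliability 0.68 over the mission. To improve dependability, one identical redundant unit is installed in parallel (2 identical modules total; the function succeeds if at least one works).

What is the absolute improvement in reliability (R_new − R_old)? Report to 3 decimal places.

R_before = 0.68
R_after = 1 − (1 − 0.68)^2 = 0.898
ΔR = 0.898 − 0.68 = 0.218

0.218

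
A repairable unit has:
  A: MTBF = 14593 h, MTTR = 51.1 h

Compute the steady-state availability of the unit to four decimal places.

A(A) = MTBF/(MTBF+MTTR) = 14593/(14593+51.1) = 0.9965

0.9965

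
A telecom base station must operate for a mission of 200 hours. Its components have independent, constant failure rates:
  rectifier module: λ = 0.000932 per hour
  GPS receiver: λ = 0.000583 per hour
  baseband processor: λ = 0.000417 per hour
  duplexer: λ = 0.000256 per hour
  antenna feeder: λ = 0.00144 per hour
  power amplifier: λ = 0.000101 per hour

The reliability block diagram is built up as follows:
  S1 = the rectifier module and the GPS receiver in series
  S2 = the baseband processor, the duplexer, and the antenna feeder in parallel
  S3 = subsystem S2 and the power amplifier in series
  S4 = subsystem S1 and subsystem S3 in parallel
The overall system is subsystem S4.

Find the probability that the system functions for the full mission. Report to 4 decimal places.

R(rectifier module) = exp(−0.000932 × 200) = 0.829942
R(GPS receiver) = exp(−0.000583 × 200) = 0.889941
R(baseband processor) = exp(−0.000417 × 200) = 0.919983
R(duplexer) = exp(−0.000256 × 200) = 0.950089
R(antenna feeder) = exp(−0.00144 × 200) = 0.749762
R(power amplifier) = exp(−0.000101 × 200) = 0.980003
Series (rectifier module and GPS receiver): 0.829942 × 0.889941 = 0.738599
Parallel (baseband processor, duplexer, and antenna feeder): 1 − (1 − 0.919983)(1 − 0.950089)(1 − 0.749762) = 0.999001
Series ([0.999001] and power amplifier): 0.999001 × 0.980003 = 0.979024
Parallel ([0.738599] and [0.979024]): 1 − (1 − 0.738599)(1 − 0.979024) = 0.9945

0.9945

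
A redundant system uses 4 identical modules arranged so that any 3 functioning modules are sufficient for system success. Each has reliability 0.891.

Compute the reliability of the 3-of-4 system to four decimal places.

0.9387

R = Σ_{i=3}^{4} C(4,i) p^i (1−p)^{4−i} with p = 0.891
C(4,3)·0.891^3·0.109^1 = 0.308404
C(4,4)·0.891^4·0.109^0 = 0.630247
Sum = 0.9387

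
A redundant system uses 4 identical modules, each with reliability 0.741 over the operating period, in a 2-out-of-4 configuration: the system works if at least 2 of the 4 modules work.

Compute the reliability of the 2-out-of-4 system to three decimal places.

0.944

R = Σ_{i=2}^{4} C(4,i) p^i (1−p)^{4−i} with p = 0.741
C(4,2)·0.741^2·0.259^2 = 0.22100
C(4,3)·0.741^3·0.259^1 = 0.42152
C(4,4)·0.741^4·0.259^0 = 0.30149
Sum = 0.944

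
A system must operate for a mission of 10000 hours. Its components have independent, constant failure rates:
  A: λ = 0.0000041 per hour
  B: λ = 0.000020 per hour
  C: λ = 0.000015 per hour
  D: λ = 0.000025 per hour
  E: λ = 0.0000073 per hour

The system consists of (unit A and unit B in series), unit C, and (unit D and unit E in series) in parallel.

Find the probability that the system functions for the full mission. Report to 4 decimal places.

R(A) = exp(−0.0000041 × 10000) = 0.959829
R(B) = exp(−0.000020 × 10000) = 0.818731
R(C) = exp(−0.000015 × 10000) = 0.860708
R(D) = exp(−0.000025 × 10000) = 0.778801
R(E) = exp(−0.0000073 × 10000) = 0.929601
Series (A and B): 0.959829 × 0.818731 = 0.785842
Series (D and E): 0.778801 × 0.929601 = 0.723974
Parallel ([0.785842], C, and [0.723974]): 1 − (1 − 0.785842)(1 − 0.860708)(1 − 0.723974) = 0.9918

0.9918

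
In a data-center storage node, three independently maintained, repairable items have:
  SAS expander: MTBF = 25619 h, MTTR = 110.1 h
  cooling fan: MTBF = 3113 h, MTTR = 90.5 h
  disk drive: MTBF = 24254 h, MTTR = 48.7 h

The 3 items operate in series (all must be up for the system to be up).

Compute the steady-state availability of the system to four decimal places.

A(SAS expander) = MTBF/(MTBF+MTTR) = 25619/(25619+110.1) = 0.995721
A(cooling fan) = MTBF/(MTBF+MTTR) = 3113/(3113+90.5) = 0.971750
A(disk drive) = MTBF/(MTBF+MTTR) = 24254/(24254+48.7) = 0.997996
Series availability: 0.995721 × 0.971750 × 0.997996 = 0.9657

0.9657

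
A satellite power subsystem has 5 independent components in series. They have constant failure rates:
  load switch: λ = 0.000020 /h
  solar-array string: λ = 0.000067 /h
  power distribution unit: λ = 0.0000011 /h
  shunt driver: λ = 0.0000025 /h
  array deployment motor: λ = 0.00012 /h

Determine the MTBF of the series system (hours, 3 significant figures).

Series of exponential components: λ_sys = Σ λ_i
λ_sys = 0.000020 + 0.000067 + 0.0000011 + 0.0000025 + 0.00012 = 2.1060e-04 /h
MTBF = 1 / λ_sys = 4750 h

4750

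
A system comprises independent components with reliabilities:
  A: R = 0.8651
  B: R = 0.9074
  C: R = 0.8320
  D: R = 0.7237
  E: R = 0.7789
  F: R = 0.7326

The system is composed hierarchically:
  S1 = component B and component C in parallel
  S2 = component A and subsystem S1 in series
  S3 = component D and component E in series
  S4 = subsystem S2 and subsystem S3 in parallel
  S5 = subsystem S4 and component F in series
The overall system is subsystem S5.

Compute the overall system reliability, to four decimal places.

Parallel (B and C): 1 − (1 − 0.907400)(1 − 0.832000) = 0.984443
Series (A and [0.984443]): 0.865100 × 0.984443 = 0.851642
Series (D and E): 0.723700 × 0.778900 = 0.563690
Parallel ([0.851642] and [0.563690]): 1 − (1 − 0.851642)(1 − 0.563690) = 0.935270
Series ([0.935270] and F): 0.935270 × 0.732600 = 0.6852

0.6852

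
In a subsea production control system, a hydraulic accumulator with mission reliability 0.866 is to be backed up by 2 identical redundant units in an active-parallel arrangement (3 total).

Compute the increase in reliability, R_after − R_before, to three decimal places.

R_before = 0.866
R_after = 1 − (1 − 0.866)^3 = 0.998
ΔR = 0.998 − 0.866 = 0.132

0.132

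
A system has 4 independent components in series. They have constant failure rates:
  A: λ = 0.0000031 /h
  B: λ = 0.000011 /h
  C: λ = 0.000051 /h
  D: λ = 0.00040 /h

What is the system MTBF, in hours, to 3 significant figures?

2150

Series of exponential components: λ_sys = Σ λ_i
λ_sys = 0.0000031 + 0.000011 + 0.000051 + 0.00040 = 4.6510e-04 /h
MTBF = 1 / λ_sys = 2150 h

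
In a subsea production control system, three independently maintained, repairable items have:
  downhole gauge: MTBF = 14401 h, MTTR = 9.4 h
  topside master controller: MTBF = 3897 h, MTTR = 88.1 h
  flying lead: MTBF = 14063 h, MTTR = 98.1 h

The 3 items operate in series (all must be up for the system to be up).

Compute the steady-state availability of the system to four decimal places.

A(downhole gauge) = MTBF/(MTBF+MTTR) = 14401/(14401+9.4) = 0.999348
A(topside master controller) = MTBF/(MTBF+MTTR) = 3897/(3897+88.1) = 0.977893
A(flying lead) = MTBF/(MTBF+MTTR) = 14063/(14063+98.1) = 0.993073
Series availability: 0.999348 × 0.977893 × 0.993073 = 0.9705

0.9705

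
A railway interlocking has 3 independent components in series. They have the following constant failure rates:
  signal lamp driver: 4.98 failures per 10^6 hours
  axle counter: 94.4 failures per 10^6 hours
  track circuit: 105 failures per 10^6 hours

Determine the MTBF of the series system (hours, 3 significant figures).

Series of exponential components: λ_sys = Σ λ_i
λ_sys = 0.00000498 + 0.0000944 + 0.000105 = 2.0438e-04 /h
MTBF = 1 / λ_sys = 4890 h

4890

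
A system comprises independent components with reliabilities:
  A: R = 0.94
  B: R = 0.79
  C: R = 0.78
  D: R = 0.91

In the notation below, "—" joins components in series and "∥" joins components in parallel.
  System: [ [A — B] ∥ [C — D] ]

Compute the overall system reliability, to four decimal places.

Series (A and B): 0.940000 × 0.790000 = 0.742600
Series (C and D): 0.780000 × 0.910000 = 0.709800
Parallel ([0.742600] and [0.709800]): 1 − (1 − 0.742600)(1 − 0.709800) = 0.9253

0.9253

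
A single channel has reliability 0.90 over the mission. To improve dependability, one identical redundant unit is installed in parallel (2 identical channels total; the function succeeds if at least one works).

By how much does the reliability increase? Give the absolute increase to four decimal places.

0.0900

R_before = 0.90
R_after = 1 − (1 − 0.90)^2 = 0.9900
ΔR = 0.9900 − 0.90 = 0.0900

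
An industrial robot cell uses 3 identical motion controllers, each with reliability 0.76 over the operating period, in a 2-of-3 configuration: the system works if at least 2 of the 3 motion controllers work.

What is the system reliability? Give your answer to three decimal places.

0.855

R = Σ_{i=2}^{3} C(3,i) p^i (1−p)^{3−i} with p = 0.76
C(3,2)·0.76^2·0.24^1 = 0.41587
C(3,3)·0.76^3·0.24^0 = 0.43898
Sum = 0.855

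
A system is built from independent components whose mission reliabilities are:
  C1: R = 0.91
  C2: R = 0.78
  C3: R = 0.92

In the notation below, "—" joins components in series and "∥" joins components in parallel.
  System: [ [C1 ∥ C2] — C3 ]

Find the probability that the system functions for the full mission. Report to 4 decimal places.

Parallel (C1 and C2): 1 − (1 − 0.910000)(1 − 0.780000) = 0.980200
Series ([0.980200] and C3): 0.980200 × 0.920000 = 0.9018

0.9018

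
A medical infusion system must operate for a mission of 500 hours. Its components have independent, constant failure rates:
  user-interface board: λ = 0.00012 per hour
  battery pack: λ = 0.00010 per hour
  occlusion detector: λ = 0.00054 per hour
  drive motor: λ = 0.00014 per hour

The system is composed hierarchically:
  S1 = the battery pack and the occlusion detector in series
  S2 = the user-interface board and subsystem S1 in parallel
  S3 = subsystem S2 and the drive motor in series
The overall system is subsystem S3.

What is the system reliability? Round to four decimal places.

0.9175

R(user-interface board) = exp(−0.00012 × 500) = 0.941765
R(battery pack) = exp(−0.00010 × 500) = 0.951229
R(occlusion detector) = exp(−0.00054 × 500) = 0.763379
R(drive motor) = exp(−0.00014 × 500) = 0.932394
Series (battery pack and occlusion detector): 0.951229 × 0.763379 = 0.726148
Parallel (user-interface board and [0.726148]): 1 − (1 − 0.941765)(1 − 0.726148) = 0.984052
Series ([0.984052] and drive motor): 0.984052 × 0.932394 = 0.9175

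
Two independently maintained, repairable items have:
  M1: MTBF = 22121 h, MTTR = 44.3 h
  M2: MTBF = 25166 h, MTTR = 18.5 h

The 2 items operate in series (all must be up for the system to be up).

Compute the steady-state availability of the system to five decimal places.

A(M1) = MTBF/(MTBF+MTTR) = 22121/(22121+44.3) = 0.998001
A(M2) = MTBF/(MTBF+MTTR) = 25166/(25166+18.5) = 0.999265
Series availability: 0.998001 × 0.999265 = 0.99727

0.99727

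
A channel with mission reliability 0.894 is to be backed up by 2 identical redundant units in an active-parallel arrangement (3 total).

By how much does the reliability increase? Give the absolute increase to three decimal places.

0.105

R_before = 0.894
R_after = 1 − (1 − 0.894)^3 = 0.999
ΔR = 0.999 − 0.894 = 0.105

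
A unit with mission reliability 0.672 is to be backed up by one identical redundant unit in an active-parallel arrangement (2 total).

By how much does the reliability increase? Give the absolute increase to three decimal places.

R_before = 0.672
R_after = 1 − (1 − 0.672)^2 = 0.892
ΔR = 0.892 − 0.672 = 0.220

0.220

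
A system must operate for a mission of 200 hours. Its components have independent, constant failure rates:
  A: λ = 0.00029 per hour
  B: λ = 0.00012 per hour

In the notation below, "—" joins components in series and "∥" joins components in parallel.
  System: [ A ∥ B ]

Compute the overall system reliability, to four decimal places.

0.9987

R(A) = exp(−0.00029 × 200) = 0.943650
R(B) = exp(−0.00012 × 200) = 0.976286
Parallel (A and B): 1 − (1 − 0.943650)(1 − 0.976286) = 0.9987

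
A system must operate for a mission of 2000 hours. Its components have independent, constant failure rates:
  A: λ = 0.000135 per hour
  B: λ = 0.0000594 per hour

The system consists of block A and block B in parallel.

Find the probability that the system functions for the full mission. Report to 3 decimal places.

0.973

R(A) = exp(−0.000135 × 2000) = 0.76338
R(B) = exp(−0.0000594 × 2000) = 0.88799
Parallel (A and B): 1 − (1 − 0.76338)(1 − 0.88799) = 0.973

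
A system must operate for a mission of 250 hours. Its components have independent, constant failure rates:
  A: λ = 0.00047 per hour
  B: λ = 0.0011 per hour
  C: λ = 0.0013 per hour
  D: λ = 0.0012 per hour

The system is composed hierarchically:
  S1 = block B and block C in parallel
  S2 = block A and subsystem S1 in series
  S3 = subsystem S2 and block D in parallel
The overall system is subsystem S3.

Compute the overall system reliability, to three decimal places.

R(A) = exp(−0.00047 × 250) = 0.88914
R(B) = exp(−0.0011 × 250) = 0.75957
R(C) = exp(−0.0013 × 250) = 0.72253
R(D) = exp(−0.0012 × 250) = 0.74082
Parallel (B and C): 1 − (1 − 0.75957)(1 − 0.72253) = 0.93329
Series (A and [0.93329]): 0.88914 × 0.93329 = 0.82983
Parallel ([0.82983] and D): 1 − (1 − 0.82983)(1 − 0.74082) = 0.956

0.956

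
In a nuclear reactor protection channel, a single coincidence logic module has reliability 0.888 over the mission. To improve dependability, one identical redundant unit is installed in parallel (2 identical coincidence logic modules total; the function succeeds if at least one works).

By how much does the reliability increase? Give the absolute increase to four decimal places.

R_before = 0.888
R_after = 1 − (1 − 0.888)^2 = 0.9875
ΔR = 0.9875 − 0.888 = 0.0995

0.0995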